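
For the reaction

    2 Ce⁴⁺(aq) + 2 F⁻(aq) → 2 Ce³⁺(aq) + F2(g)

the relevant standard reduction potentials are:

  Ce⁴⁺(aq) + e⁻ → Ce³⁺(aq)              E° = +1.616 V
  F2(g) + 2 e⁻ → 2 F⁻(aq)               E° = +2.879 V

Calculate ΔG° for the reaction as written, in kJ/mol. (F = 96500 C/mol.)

In the reaction as written Ce⁴⁺(aq) is reduced, so the Ce⁴⁺/Ce³⁺ couple is the cathode and F₂/F⁻ is the anode.
E°cell = +1.616 − (+2.879) = −1.263 V; balancing electrons gives n = 2.
ΔG° = −nFE°cell = −(2)(96500)(−1.263) J/mol = +244 kJ/mol.

+244 kJ/mol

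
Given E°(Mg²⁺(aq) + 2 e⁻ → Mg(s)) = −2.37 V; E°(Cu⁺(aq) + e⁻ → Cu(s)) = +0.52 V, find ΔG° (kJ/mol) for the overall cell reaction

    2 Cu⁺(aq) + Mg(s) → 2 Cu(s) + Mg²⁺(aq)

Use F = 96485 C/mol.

In the reaction as written Cu⁺(aq) is reduced, so the Cu⁺/Cu couple is the cathode and Mg²⁺/Mg is the anode.
E°cell = +0.52 − (−2.37) = +2.89 V; balancing electrons gives n = 2.
ΔG° = −nFE°cell = −(2)(96485)(+2.89) J/mol = −558 kJ/mol.

−558 kJ/mol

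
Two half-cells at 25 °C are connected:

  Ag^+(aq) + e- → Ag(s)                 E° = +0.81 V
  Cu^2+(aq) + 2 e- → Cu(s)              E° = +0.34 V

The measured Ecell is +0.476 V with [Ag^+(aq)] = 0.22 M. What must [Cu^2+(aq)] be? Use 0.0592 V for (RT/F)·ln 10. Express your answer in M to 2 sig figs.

The Ag⁺/Ag couple has the larger reduction potential, so it is the cathode: E°cell = +0.81 − (+0.34) = +0.47 V and n = 2.
Since E = E° − (0.0592/n)·log Q, log Q = n(E° − E)/0.0592 = −0.203.
The balanced reaction is 2 Ag^+(aq) + Cu(s) → 2 Ag(s) + Cu^2+(aq), so Q = [Cu^2+(aq)] / [Ag^+(aq)]^2.
Solving for the unknown gives log [Cu^2+(aq)] = −1.518, so [Cu^2+(aq)] ≈ 0.030 M.

0.030 M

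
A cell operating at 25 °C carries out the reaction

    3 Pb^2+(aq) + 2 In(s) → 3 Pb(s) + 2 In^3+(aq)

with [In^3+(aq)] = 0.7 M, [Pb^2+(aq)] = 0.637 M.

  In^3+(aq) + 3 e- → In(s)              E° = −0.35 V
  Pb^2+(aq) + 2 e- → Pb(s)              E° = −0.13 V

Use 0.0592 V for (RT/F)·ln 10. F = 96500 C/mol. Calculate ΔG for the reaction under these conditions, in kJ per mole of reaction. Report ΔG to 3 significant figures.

−126 kJ/mol

With Pb²⁺/Pb reduced at the cathode, E°cell = −0.13 − (−0.35) = +0.22 V and n = 6.
Q = [In^3+(aq)]^2 / [Pb^2+(aq)]^3 = 1.9, so log Q = 0.278 and E = +0.22 − (0.0592/6)(0.278) = +0.2173 V.
Then ΔG = −nFE = −6 × 96500 × +0.2173 J/mol = −126 kJ/mol.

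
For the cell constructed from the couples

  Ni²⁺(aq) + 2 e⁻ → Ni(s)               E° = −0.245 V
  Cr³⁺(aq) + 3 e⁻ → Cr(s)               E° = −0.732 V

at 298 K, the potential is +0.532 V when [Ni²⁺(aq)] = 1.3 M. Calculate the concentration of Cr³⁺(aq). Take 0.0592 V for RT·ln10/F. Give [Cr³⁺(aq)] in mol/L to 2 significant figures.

The Ni²⁺/Ni couple has the larger reduction potential, so it is the cathode: E°cell = −0.245 − (−0.732) = +0.487 V and n = 6.
Since E = E° − (0.0592/n)·log Q, log Q = n(E° − E)/0.0592 = −4.561.
The balanced reaction is 3 Ni²⁺(aq) + 2 Cr(s) → 3 Ni(s) + 2 Cr³⁺(aq), so Q = [Cr³⁺(aq)]^2 / [Ni²⁺(aq)]^3.
Substituting the known concentrations and solving, log [Cr³⁺(aq)] = −2.110 and [Cr³⁺(aq)] = 0.0078 M.

0.0078 M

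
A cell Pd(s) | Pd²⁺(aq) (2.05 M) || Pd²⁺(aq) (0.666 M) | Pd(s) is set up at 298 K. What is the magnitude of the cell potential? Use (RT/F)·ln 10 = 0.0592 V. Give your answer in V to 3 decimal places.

For a concentration cell E°cell = 0, since both electrodes use the same couple.
The compartment with the higher Pd²⁺(aq) concentration (2.05 M) acts as the cathode; ions are reduced there and produced at the dilute (0.666 M) anode.
With n = 2, Ecell = −(0.0592/2)·log([dilute]/[conc]) = −(0.0592/2)·log(0.666/2.05) = +0.014 V.

0.014 V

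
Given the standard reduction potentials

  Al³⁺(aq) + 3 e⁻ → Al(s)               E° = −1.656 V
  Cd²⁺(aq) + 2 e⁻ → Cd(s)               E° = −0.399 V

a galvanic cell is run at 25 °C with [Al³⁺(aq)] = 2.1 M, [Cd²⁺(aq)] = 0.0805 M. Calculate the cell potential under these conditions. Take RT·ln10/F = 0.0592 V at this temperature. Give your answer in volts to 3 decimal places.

+1.218 V

The Cd²⁺/Cd couple has the more positive E°, so it is the cathode; Al³⁺/Al is the anode.
E°cell = E°cat − E°an = −0.399 − (−1.656) = +1.257 V; n = 6.
For the overall reaction 3 Cd²⁺(aq) + 2 Al(s) → 3 Cd(s) + 2 Al³⁺(aq), Q = [Al³⁺(aq)]^2 / [Cd²⁺(aq)]^3 = 8.45×10^3, giving log Q = 3.927.
E = E° − (0.0592/n)·log Q = +1.257 − (0.0592/6)(3.927) = +1.218 V.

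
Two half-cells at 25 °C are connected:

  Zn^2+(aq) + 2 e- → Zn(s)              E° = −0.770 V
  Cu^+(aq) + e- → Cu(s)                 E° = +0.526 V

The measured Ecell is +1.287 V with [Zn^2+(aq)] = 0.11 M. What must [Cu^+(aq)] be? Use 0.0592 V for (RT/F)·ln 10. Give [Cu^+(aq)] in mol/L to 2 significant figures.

0.23 M

Cu⁺/Cu is the cathode (higher E°); E°cell = +0.526 − (−0.770) = +1.296 V with n = 2.
Since E = E° − (0.0592/n)·log Q, log Q = n(E° − E)/0.0592 = 0.304.
The balanced reaction is 2 Cu^+(aq) + Zn(s) → 2 Cu(s) + Zn^2+(aq), so Q = [Zn^2+(aq)] / [Cu^+(aq)]^2.
Substituting the known concentrations and solving, log [Cu^+(aq)] = −0.631 and [Cu^+(aq)] = 0.23 M.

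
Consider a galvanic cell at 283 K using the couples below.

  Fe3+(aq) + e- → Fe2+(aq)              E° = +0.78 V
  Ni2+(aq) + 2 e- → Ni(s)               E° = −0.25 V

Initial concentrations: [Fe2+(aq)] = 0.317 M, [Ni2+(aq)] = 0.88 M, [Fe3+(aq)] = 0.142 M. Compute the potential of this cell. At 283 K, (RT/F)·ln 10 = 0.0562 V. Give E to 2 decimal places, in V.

Fe³⁺/Fe²⁺ is reduced (cathode, E° = +0.78 V) and Ni²⁺/Ni is oxidized (anode).
The standard potential is +0.78 − (−0.25) = +1.03 V and the balanced reaction transfers n = 2 electrons.
Balancing gives 2 Fe3+(aq) + Ni(s) → 2 Fe2+(aq) + Ni2+(aq); hence Q = ([Fe2+(aq)]^2·[Ni2+(aq)]) / [Fe3+(aq)]^2 = 4.39 (log Q = 0.642).
Applying E = E° − (RT ln10/nF)·log Q gives +1.03 − (0.0562/2)(0.642) = +1.01 V.

+1.01 V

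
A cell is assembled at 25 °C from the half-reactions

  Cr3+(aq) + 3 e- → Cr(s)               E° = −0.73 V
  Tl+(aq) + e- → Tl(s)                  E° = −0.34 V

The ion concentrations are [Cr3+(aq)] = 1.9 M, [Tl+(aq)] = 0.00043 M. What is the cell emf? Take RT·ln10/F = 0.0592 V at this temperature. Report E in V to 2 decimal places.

+0.19 V

Since E°(Tl⁺/Tl) > E°(Cr³⁺/Cr), Tl⁺/Tl serves as the cathode.
The standard potential is −0.34 − (−0.73) = +0.39 V and the balanced reaction transfers n = 3 electrons.
For the overall reaction 3 Tl+(aq) + Cr(s) → 3 Tl(s) + Cr3+(aq), Q = [Cr3+(aq)] / [Tl+(aq)]^3 = 2.39×10^10, giving log Q = 10.378.
E = E° − (0.0592/n)·log Q = +0.39 − (0.0592/3)(10.378) = +0.19 V.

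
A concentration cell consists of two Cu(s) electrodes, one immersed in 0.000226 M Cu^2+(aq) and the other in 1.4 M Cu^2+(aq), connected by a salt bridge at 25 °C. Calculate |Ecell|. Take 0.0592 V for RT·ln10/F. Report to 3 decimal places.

For a concentration cell E°cell = 0, since both electrodes use the same couple.
The compartment with the higher Cu^2+(aq) concentration (1.4 M) acts as the cathode; ions are reduced there and produced at the dilute (0.000226 M) anode.
With n = 2, Ecell = −(0.0592/2)·log([dilute]/[conc]) = −(0.0592/2)·log(0.000226/1.4) = +0.112 V.

0.112 V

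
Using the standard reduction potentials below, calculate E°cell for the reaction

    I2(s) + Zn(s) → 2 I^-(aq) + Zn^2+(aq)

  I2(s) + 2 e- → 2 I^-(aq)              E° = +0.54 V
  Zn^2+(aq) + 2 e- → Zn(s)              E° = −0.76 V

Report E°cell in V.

I2(s) gains electrons, so the I₂/I⁻ couple is the cathode; the Zn²⁺/Zn couple is the anode.
E°cell = E°(cathode) − E°(anode) = +0.54 − (−0.76) = +1.30 V.
The positive value indicates the reaction is spontaneous as written.

+1.30 V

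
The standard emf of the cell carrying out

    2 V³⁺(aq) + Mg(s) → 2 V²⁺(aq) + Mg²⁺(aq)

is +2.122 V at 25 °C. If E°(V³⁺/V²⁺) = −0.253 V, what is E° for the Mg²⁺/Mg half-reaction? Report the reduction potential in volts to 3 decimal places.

−2.375 V

In the reaction as written the V³⁺/V²⁺ couple is reduced (cathode) and Mg²⁺/Mg is oxidized (anode), so E°cell = E°(V³⁺/V²⁺) − E°(Mg²⁺/Mg).
E°(Mg²⁺/Mg) = E°(cathode) − E°cell = −0.253 − (+2.122) = −2.375 V.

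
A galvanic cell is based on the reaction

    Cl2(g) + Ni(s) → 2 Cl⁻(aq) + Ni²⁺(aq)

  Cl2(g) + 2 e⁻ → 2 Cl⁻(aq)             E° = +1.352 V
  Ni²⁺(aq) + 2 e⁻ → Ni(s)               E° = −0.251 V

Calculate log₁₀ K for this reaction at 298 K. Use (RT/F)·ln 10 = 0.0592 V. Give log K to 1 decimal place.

log K = 54.2

The Cl₂/Cl⁻ couple is reduced (cathode); E°cell = +1.352 − (−0.251) = +1.603 V with n = 2.
At equilibrium E = 0, so log K = nE°cell / 0.0592 = (2)(+1.603) / 0.0592 = 54.2.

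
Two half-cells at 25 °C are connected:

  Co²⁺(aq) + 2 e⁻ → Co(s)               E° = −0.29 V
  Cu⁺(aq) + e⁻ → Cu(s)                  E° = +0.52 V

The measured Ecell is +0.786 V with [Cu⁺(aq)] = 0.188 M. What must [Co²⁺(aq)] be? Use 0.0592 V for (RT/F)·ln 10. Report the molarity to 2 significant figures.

Cu⁺/Cu is the cathode (higher E°); E°cell = +0.52 − (−0.29) = +0.81 V with n = 2.
From the Nernst equation, log Q = n(E° − E)/0.0592 = 2·(+0.81 − (+0.786))/0.0592 = 0.811.
The balanced reaction is 2 Cu⁺(aq) + Co(s) → 2 Cu(s) + Co²⁺(aq), so Q = [Co²⁺(aq)] / [Cu⁺(aq)]^2.
Substituting the known concentrations and solving, log [Co²⁺(aq)] = −0.641 and [Co²⁺(aq)] = 0.23 M.

0.23 M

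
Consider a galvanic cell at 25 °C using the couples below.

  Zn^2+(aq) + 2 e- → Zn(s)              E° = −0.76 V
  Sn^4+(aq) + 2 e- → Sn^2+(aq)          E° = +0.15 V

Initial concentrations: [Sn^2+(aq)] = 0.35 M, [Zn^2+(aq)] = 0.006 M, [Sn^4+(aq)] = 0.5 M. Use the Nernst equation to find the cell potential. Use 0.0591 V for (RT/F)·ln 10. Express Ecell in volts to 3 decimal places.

The Sn⁴⁺/Sn²⁺ couple has the more positive E°, so it is the cathode; Zn²⁺/Zn is the anode.
E°cell = +0.15 − (−0.76) = +0.91 V, with n = 2 electrons transferred.
Balancing gives Sn^4+(aq) + Zn(s) → Sn^2+(aq) + Zn^2+(aq); hence Q = ([Sn^2+(aq)]·[Zn^2+(aq)]) / [Sn^4+(aq)] = 0.0042 (log Q = −2.377).
By the Nernst equation, E = +0.91 − (0.0591/2)·(−2.377) = +0.980 V.

+0.980 V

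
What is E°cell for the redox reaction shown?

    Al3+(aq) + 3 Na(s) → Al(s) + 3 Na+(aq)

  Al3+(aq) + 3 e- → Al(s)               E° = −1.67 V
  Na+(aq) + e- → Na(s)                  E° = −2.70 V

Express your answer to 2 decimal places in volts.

+1.03 V

Al3+(aq) gains electrons, so the Al³⁺/Al couple is the cathode; the Na⁺/Na couple is the anode.
E°cell = E°(cathode) − E°(anode) = −1.67 − (−2.70) = +1.03 V.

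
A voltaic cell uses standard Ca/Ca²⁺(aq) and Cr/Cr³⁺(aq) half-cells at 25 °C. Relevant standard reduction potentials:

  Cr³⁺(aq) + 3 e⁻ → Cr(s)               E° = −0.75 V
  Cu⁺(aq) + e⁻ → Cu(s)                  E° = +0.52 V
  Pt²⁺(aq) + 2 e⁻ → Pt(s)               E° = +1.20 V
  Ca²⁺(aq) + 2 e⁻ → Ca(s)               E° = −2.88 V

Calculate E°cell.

+2.13 V

The Cr³⁺/Cr couple has the higher E°, so Cr ion is reduced (cathode) and Ca is oxidized (anode).
E°cell = E°(cathode) − E°(anode) = −0.75 − (−2.88) = +2.13 V.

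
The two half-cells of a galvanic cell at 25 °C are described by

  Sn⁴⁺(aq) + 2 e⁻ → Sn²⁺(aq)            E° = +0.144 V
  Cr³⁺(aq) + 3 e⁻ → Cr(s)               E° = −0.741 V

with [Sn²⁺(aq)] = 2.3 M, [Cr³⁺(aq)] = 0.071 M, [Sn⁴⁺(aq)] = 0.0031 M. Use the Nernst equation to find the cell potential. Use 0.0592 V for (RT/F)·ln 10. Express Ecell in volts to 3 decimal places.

The Sn⁴⁺/Sn²⁺ couple has the more positive E°, so it is the cathode; Cr³⁺/Cr is the anode.
The standard potential is +0.144 − (−0.741) = +0.885 V and the balanced reaction transfers n = 6 electrons.
For the overall reaction 3 Sn⁴⁺(aq) + 2 Cr(s) → 3 Sn²⁺(aq) + 2 Cr³⁺(aq), Q = ([Sn²⁺(aq)]^3·[Cr³⁺(aq)]^2) / [Sn⁴⁺(aq)]^3 = 2.06×10^6, giving log Q = 6.314.
Applying E = E° − (RT ln10/nF)·log Q gives +0.885 − (0.0592/6)(6.314) = +0.823 V.

+0.823 V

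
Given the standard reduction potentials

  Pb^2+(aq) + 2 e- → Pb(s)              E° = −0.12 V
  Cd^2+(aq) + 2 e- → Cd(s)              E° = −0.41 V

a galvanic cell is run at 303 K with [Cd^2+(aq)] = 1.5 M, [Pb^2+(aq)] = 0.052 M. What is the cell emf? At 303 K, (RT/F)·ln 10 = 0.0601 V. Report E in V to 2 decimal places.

The Pb²⁺/Pb couple has the more positive E°, so it is the cathode; Cd²⁺/Cd is the anode.
E°cell = −0.12 − (−0.41) = +0.29 V, with n = 2 electrons transferred.
The balanced reaction is Pb^2+(aq) + Cd(s) → Pb(s) + Cd^2+(aq), so Q = [Cd^2+(aq)] / [Pb^2+(aq)] = 28.8 and log Q = 1.460.
Applying E = E° − (RT ln10/nF)·log Q gives +0.29 − (0.0601/2)(1.460) = +0.25 V.

+0.25 V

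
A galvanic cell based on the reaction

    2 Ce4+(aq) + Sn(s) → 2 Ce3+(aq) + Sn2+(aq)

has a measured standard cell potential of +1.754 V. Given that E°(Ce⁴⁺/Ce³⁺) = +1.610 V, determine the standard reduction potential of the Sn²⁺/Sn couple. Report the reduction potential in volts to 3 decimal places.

In the reaction as written the Ce⁴⁺/Ce³⁺ couple is reduced (cathode) and Sn²⁺/Sn is oxidized (anode), so E°cell = E°(Ce⁴⁺/Ce³⁺) − E°(Sn²⁺/Sn).
E°(Sn²⁺/Sn) = E°(cathode) − E°cell = +1.610 − (+1.754) = −0.144 V.

−0.144 V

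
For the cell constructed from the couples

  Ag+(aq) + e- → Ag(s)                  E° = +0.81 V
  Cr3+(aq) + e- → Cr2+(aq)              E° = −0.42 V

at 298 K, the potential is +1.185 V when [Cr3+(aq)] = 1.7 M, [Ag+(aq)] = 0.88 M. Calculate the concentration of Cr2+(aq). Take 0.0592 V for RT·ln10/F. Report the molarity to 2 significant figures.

0.34 M

The Ag⁺/Ag couple has the larger reduction potential, so it is the cathode: E°cell = +0.81 − (−0.42) = +1.23 V and n = 1.
Since E = E° − (0.0592/n)·log Q, log Q = n(E° − E)/0.0592 = 0.760.
The balanced reaction is Ag+(aq) + Cr2+(aq) → Ag(s) + Cr3+(aq), so Q = [Cr3+(aq)] / ([Ag+(aq)]·[Cr2+(aq)]).
Substituting the known concentrations and solving, log [Cr2+(aq)] = −0.474 and [Cr2+(aq)] = 0.34 M.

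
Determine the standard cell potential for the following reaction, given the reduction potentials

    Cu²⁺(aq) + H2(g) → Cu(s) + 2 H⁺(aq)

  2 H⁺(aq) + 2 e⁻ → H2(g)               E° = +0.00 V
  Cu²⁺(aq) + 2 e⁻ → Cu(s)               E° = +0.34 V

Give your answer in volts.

Cu²⁺(aq) gains electrons, so the Cu²⁺/Cu couple is the cathode; the 2H⁺/H₂ couple is the anode.
E°cell = E°(cathode) − E°(anode) = +0.34 − (+0.00) = +0.34 V.

+0.34 V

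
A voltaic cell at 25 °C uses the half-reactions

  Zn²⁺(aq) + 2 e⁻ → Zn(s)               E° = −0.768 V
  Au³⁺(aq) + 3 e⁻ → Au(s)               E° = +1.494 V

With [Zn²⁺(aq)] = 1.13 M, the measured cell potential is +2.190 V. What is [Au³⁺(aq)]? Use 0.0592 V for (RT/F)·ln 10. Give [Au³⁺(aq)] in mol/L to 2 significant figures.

0.00027 M

Au³⁺/Au is the cathode (higher E°); E°cell = +1.494 − (−0.768) = +2.262 V with n = 6.
From the Nernst equation, log Q = n(E° − E)/0.0592 = 6·(+2.262 − (+2.190))/0.0592 = 7.297.
The balanced reaction is 2 Au³⁺(aq) + 3 Zn(s) → 2 Au(s) + 3 Zn²⁺(aq), so Q = [Zn²⁺(aq)]^3 / [Au³⁺(aq)]^2.
Isolating [Au³⁺(aq)] in Q = 10^{7.297} yields log [Au³⁺(aq)] = −3.569, i.e. 0.00027 M.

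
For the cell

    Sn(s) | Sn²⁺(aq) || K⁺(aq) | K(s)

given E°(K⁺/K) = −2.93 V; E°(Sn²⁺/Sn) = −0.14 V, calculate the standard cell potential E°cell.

By convention the left-hand electrode in cell notation is the anode (oxidation) and the right-hand electrode is the cathode (reduction).
E°cell = E°(right) − E°(left) = −2.93 − (−0.14) = −2.79 V.
The negative sign shows that, as written, the cell would require an external voltage to drive the reaction.

−2.79 V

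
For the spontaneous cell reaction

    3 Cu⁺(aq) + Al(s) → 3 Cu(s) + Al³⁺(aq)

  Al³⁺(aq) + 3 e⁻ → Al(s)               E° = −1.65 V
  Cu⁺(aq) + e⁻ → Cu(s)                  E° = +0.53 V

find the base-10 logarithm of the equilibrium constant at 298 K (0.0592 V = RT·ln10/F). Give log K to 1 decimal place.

The Cu⁺/Cu couple is reduced (cathode); E°cell = +0.53 − (−1.65) = +2.18 V with n = 3.
At equilibrium E = 0, so log K = nE°cell / 0.0592 = (3)(+2.18) / 0.0592 = 110.5.

log K = 110.5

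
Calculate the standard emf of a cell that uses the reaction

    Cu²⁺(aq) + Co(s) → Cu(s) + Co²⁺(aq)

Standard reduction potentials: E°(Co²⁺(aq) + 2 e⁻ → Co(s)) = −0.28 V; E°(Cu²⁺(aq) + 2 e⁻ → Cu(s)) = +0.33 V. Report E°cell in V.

Cu²⁺(aq) gains electrons, so the Cu²⁺/Cu couple is the cathode; the Co²⁺/Co couple is the anode.
E°cell = E°(cathode) − E°(anode) = +0.33 − (−0.28) = +0.61 V.
The positive value indicates the reaction is spontaneous as written.

+0.61 V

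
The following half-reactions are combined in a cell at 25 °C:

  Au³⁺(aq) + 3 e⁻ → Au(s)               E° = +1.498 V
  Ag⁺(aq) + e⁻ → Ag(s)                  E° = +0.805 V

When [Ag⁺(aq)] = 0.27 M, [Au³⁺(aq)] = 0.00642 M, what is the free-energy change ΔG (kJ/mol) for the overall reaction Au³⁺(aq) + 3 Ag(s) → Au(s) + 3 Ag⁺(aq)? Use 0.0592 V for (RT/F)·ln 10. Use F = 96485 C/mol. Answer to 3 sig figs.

E°cell = +1.498 − (+0.805) = +0.693 V; the balanced reaction transfers n = 3 electrons.
Q = [Ag⁺(aq)]^3 / [Au³⁺(aq)] = 3.07, so log Q = 0.487 and E = +0.693 − (0.0592/3)(0.487) = +0.6834 V.
Finally ΔG = −nFE = −(3)(96485 C/mol)(+0.6834 V) = −198 kJ/mol.

−198 kJ/mol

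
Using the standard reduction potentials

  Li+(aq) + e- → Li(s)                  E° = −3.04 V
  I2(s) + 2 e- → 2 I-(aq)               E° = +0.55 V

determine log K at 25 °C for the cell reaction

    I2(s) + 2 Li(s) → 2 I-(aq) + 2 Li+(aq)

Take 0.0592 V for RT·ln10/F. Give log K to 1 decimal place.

The I₂/I⁻ couple is reduced (cathode); E°cell = +0.55 − (−3.04) = +3.59 V with n = 2.
At equilibrium E = 0, so log K = nE°cell / 0.0592 = (2)(+3.59) / 0.0592 = 121.3.

log K = 121.3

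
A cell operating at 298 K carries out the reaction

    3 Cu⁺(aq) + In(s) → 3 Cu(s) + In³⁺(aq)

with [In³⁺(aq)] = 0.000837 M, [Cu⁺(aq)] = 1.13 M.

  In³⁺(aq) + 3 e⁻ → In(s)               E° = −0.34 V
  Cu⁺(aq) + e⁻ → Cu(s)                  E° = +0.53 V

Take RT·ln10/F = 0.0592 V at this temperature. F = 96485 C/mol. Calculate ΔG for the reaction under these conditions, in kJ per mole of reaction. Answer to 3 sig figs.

The standard cell potential is +0.53 − (−0.34) = +0.87 V, with n = 3 electrons in the balanced equation.
Here Q = [In³⁺(aq)] / [Cu⁺(aq)]^3 = 0.00058 (log Q = −3.237), giving E = +0.87 − (0.0592/3)·(−3.237) = +0.9339 V.
ΔG = −nFE = −(3)(96485)(+0.9339) J/mol = −270 kJ/mol.

−270 kJ/mol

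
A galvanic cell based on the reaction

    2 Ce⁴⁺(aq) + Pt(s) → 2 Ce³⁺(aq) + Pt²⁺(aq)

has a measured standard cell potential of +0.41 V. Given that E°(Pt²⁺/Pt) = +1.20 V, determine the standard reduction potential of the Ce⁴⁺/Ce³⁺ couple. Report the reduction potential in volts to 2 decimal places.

In the reaction as written the Ce⁴⁺/Ce³⁺ couple is reduced (cathode) and Pt²⁺/Pt is oxidized (anode), so E°cell = E°(Ce⁴⁺/Ce³⁺) − E°(Pt²⁺/Pt).
E°(Ce⁴⁺/Ce³⁺) = E°cell + E°(anode) = +0.41 + (+1.20) = +1.61 V.

+1.61 V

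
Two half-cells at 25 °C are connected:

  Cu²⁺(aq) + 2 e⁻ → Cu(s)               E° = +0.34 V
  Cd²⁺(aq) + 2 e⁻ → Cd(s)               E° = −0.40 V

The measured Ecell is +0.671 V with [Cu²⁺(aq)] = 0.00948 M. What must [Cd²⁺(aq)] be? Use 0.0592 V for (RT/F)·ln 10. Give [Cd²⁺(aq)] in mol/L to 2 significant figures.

2.0 M

With Cu²⁺/Cu at the cathode and Cd²⁺/Cd at the anode, E°cell = +0.34 − (−0.40) = +0.74 V (n = 2).
Since E = E° − (0.0592/n)·log Q, log Q = n(E° − E)/0.0592 = 2.331.
The balanced reaction is Cu²⁺(aq) + Cd(s) → Cu(s) + Cd²⁺(aq), so Q = [Cd²⁺(aq)] / [Cu²⁺(aq)].
Substituting the known concentrations and solving, log [Cd²⁺(aq)] = 0.308 and [Cd²⁺(aq)] = 2.0 M.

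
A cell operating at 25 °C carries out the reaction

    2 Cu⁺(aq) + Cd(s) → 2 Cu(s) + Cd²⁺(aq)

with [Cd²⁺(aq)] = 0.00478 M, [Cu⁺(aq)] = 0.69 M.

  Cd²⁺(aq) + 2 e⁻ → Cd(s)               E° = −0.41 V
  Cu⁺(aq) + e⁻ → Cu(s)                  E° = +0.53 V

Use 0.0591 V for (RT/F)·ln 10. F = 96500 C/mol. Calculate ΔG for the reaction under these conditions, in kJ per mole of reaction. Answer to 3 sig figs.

With Cu⁺/Cu reduced at the cathode, E°cell = +0.53 − (−0.41) = +0.94 V and n = 2.
Q = [Cd²⁺(aq)] / [Cu⁺(aq)]^2 = 0.01, so log Q = −1.998 and E = +0.94 − (0.0591/2)(−1.998) = +0.9990 V.
Finally ΔG = −nFE = −(2)(96500 C/mol)(+0.9990 V) = −193 kJ/mol.

−193 kJ/mol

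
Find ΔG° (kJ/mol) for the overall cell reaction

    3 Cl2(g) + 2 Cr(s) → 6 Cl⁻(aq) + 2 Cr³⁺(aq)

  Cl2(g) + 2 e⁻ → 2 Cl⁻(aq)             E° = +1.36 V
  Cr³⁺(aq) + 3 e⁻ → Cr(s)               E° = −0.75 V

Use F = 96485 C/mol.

−1222 kJ/mol

In the reaction as written Cl2(g) is reduced, so the Cl₂/Cl⁻ couple is the cathode and Cr³⁺/Cr is the anode.
E°cell = +1.36 − (−0.75) = +2.11 V; balancing electrons gives n = 6.
ΔG° = −nFE°cell = −(6)(96485)(+2.11) J/mol = −1222 kJ/mol.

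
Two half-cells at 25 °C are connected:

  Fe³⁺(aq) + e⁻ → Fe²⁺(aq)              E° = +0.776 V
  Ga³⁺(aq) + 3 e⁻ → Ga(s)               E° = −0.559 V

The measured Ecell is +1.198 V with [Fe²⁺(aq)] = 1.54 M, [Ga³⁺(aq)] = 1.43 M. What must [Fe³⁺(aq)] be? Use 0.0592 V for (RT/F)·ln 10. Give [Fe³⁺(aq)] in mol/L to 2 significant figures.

0.0084 M

With Fe³⁺/Fe²⁺ at the cathode and Ga³⁺/Ga at the anode, E°cell = +0.776 − (−0.559) = +1.335 V (n = 3).
Since E = E° − (0.0592/n)·log Q, log Q = n(E° − E)/0.0592 = 6.943.
Balancing electrons gives 3 Fe³⁺(aq) + Ga(s) → 3 Fe²⁺(aq) + Ga³⁺(aq); thus Q = ([Fe²⁺(aq)]^3·[Ga³⁺(aq)]) / [Fe³⁺(aq)]^3.
Substituting the known concentrations and solving, log [Fe³⁺(aq)] = −2.075 and [Fe³⁺(aq)] = 0.0084 M.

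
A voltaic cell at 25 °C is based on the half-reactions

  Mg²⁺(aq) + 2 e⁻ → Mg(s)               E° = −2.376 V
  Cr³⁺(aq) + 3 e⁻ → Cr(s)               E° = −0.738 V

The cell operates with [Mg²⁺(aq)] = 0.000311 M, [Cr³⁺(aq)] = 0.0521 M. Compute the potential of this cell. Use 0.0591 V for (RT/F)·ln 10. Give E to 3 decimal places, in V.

The Cr³⁺/Cr couple has the more positive E°, so it is the cathode; Mg²⁺/Mg is the anode.
E°cell = −0.738 − (−2.376) = +1.638 V, with n = 6 electrons transferred.
For the overall reaction 2 Cr³⁺(aq) + 3 Mg(s) → 2 Cr(s) + 3 Mg²⁺(aq), Q = [Mg²⁺(aq)]^3 / [Cr³⁺(aq)]^2 = 1.11×10^−8, giving log Q = −7.955.
E = E° − (0.0591/n)·log Q = +1.638 − (0.0591/6)(−7.955) = +1.716 V.

+1.716 V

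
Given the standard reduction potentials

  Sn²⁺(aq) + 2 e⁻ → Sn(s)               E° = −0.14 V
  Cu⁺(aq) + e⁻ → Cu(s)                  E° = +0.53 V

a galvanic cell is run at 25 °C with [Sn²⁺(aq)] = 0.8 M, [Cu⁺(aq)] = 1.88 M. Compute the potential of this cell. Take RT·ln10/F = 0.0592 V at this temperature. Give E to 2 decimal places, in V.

Cu⁺/Cu is reduced (cathode, E° = +0.53 V) and Sn²⁺/Sn is oxidized (anode).
E°cell = +0.53 − (−0.14) = +0.67 V, with n = 2 electrons transferred.
The balanced reaction is 2 Cu⁺(aq) + Sn(s) → 2 Cu(s) + Sn²⁺(aq), so Q = [Sn²⁺(aq)] / [Cu⁺(aq)]^2 = 0.226 and log Q = −0.645.
Applying E = E° − (RT ln10/nF)·log Q gives +0.67 − (0.0592/2)(−0.645) = +0.69 V.

+0.69 V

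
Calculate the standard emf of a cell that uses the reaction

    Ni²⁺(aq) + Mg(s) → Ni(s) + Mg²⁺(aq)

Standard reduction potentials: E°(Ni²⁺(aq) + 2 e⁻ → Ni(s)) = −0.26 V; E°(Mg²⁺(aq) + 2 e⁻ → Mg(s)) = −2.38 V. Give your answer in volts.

In the reaction as written, Ni²⁺(aq) is reduced (cathode) and Mg²⁺(aq) is produced by oxidation at the anode.
E°cell = E°(cathode) − E°(anode) = −0.26 − (−2.38) = +2.12 V.

+2.12 V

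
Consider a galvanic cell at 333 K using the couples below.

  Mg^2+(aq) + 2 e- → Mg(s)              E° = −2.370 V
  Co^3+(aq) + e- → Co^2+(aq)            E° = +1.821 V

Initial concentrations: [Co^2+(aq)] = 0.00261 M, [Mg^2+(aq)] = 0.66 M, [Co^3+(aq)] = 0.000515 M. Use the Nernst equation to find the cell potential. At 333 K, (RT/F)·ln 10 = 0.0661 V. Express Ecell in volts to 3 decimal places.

The Co³⁺/Co²⁺ couple has the more positive E°, so it is the cathode; Mg²⁺/Mg is the anode.
The standard potential is +1.821 − (−2.370) = +4.191 V and the balanced reaction transfers n = 2 electrons.
For the overall reaction 2 Co^3+(aq) + Mg(s) → 2 Co^2+(aq) + Mg^2+(aq), Q = ([Co^2+(aq)]^2·[Mg^2+(aq)]) / [Co^3+(aq)]^2 = 17, giving log Q = 1.229.
Applying E = E° − (RT ln10/nF)·log Q gives +4.191 − (0.0661/2)(1.229) = +4.150 V.

+4.150 V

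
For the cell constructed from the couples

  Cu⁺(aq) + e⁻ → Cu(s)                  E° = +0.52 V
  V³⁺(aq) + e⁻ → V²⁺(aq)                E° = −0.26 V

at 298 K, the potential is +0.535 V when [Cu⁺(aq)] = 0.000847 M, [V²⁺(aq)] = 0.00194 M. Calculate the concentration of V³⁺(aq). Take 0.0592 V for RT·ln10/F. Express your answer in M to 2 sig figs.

The Cu⁺/Cu couple has the larger reduction potential, so it is the cathode: E°cell = +0.52 − (−0.26) = +0.78 V and n = 1.
Rearranging E = E° − (0.0592/n)·log Q gives log Q = 1(+0.78 − (+0.535))/0.0592 = 4.139.
The balanced reaction is Cu⁺(aq) + V²⁺(aq) → Cu(s) + V³⁺(aq), so Q = [V³⁺(aq)] / ([Cu⁺(aq)]·[V²⁺(aq)]).
Solving for the unknown gives log [V³⁺(aq)] = −1.645, so [V³⁺(aq)] ≈ 0.023 M.

0.023 M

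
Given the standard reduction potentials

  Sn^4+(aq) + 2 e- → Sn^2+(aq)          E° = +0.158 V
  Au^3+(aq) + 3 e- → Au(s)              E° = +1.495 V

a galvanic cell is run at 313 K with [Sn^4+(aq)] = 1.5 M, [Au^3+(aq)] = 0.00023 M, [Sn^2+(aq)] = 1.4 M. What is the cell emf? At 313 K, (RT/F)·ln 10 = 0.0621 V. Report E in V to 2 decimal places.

+1.26 V

Au³⁺/Au is reduced (cathode, E° = +1.495 V) and Sn⁴⁺/Sn²⁺ is oxidized (anode).
The standard potential is +1.495 − (+0.158) = +1.337 V and the balanced reaction transfers n = 6 electrons.
For the overall reaction 2 Au^3+(aq) + 3 Sn^2+(aq) → 2 Au(s) + 3 Sn^4+(aq), Q = [Sn^4+(aq)]^3 / ([Au^3+(aq)]^2·[Sn^2+(aq)]^3) = 2.33×10^7, giving log Q = 7.366.
By the Nernst equation, E = +1.337 − (0.0621/6)·(7.366) = +1.26 V.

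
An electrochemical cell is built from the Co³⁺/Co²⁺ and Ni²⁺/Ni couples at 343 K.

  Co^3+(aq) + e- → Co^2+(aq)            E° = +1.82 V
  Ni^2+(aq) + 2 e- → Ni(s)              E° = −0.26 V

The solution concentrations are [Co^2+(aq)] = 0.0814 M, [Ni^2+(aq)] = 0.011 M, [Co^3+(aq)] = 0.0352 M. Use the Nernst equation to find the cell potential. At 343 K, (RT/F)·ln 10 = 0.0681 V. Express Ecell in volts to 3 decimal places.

Co³⁺/Co²⁺ is reduced (cathode, E° = +1.82 V) and Ni²⁺/Ni is oxidized (anode).
E°cell = +1.82 − (−0.26) = +2.08 V, with n = 2 electrons transferred.
For the overall reaction 2 Co^3+(aq) + Ni(s) → 2 Co^2+(aq) + Ni^2+(aq), Q = ([Co^2+(aq)]^2·[Ni^2+(aq)]) / [Co^3+(aq)]^2 = 0.0588, giving log Q = −1.230.
E = E° − (0.0681/n)·log Q = +2.08 − (0.0681/2)(−1.230) = +2.122 V.

+2.122 V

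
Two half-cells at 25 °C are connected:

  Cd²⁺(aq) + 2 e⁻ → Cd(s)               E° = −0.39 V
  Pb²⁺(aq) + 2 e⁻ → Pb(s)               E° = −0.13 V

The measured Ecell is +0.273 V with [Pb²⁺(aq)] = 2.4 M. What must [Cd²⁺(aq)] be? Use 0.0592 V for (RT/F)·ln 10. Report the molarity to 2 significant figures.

0.87 M

With Pb²⁺/Pb at the cathode and Cd²⁺/Cd at the anode, E°cell = −0.13 − (−0.39) = +0.26 V (n = 2).
Since E = E° − (0.0592/n)·log Q, log Q = n(E° − E)/0.0592 = −0.439.
For Pb²⁺(aq) + Cd(s) → Pb(s) + Cd²⁺(aq), the reaction quotient is Q = [Cd²⁺(aq)] / [Pb²⁺(aq)].
Solving for the unknown gives log [Cd²⁺(aq)] = −0.059, so [Cd²⁺(aq)] ≈ 0.87 M.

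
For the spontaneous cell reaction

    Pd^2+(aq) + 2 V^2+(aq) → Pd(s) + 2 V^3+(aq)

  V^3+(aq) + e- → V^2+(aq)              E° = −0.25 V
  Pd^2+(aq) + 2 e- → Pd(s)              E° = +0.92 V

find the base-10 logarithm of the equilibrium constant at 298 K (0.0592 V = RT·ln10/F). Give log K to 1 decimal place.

The Pd²⁺/Pd couple is reduced (cathode); E°cell = +0.92 − (−0.25) = +1.17 V with n = 2.
At equilibrium E = 0, so log K = nE°cell / 0.0592 = (2)(+1.17) / 0.0592 = 39.5.

log K = 39.5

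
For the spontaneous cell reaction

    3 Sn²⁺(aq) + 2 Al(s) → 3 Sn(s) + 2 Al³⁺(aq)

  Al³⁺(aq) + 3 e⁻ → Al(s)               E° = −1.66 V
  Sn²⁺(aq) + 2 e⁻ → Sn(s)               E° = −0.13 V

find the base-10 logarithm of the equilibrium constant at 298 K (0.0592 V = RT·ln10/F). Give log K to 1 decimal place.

The Sn²⁺/Sn couple is reduced (cathode); E°cell = −0.13 − (−1.66) = +1.53 V with n = 6.
At equilibrium E = 0, so log K = nE°cell / 0.0592 = (6)(+1.53) / 0.0592 = 155.1.

log K = 155.1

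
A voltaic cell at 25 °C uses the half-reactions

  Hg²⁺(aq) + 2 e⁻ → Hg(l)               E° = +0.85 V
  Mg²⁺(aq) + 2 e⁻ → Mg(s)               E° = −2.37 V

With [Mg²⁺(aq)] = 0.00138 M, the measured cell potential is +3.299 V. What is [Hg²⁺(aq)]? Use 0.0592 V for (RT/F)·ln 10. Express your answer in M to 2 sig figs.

0.64 M

Hg²⁺/Hg is the cathode (higher E°); E°cell = +0.85 − (−2.37) = +3.22 V with n = 2.
From the Nernst equation, log Q = n(E° − E)/0.0592 = 2·(+3.22 − (+3.299))/0.0592 = −2.669.
Balancing electrons gives Hg²⁺(aq) + Mg(s) → Hg(l) + Mg²⁺(aq); thus Q = [Mg²⁺(aq)] / [Hg²⁺(aq)].
Isolating [Hg²⁺(aq)] in Q = 10^{−2.669} yields log [Hg²⁺(aq)] = −0.191, i.e. 0.64 M.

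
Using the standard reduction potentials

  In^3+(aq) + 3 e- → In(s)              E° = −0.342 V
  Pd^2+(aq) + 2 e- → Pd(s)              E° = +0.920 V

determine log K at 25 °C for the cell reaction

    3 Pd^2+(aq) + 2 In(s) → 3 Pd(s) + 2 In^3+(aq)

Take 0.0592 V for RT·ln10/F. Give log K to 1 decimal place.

log K = 127.9

The Pd²⁺/Pd couple is reduced (cathode); E°cell = +0.920 − (−0.342) = +1.262 V with n = 6.
At equilibrium E = 0, so log K = nE°cell / 0.0592 = (6)(+1.262) / 0.0592 = 127.9.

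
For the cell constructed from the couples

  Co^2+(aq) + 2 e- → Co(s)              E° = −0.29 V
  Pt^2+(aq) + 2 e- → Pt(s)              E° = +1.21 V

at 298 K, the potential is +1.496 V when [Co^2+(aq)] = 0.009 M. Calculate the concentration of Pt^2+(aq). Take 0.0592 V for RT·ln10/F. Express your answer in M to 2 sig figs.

The Pt²⁺/Pt couple has the larger reduction potential, so it is the cathode: E°cell = +1.21 − (−0.29) = +1.50 V and n = 2.
Since E = E° − (0.0592/n)·log Q, log Q = n(E° − E)/0.0592 = 0.135.
The balanced reaction is Pt^2+(aq) + Co(s) → Pt(s) + Co^2+(aq), so Q = [Co^2+(aq)] / [Pt^2+(aq)].
Solving for the unknown gives log [Pt^2+(aq)] = −2.181, so [Pt^2+(aq)] ≈ 0.0066 M.

0.0066 M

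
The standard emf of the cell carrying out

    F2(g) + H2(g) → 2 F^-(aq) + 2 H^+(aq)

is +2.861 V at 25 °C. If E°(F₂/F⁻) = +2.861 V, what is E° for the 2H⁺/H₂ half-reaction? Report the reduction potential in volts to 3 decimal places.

In the reaction as written the F₂/F⁻ couple is reduced (cathode) and 2H⁺/H₂ is oxidized (anode), so E°cell = E°(F₂/F⁻) − E°(2H⁺/H₂).
E°(2H⁺/H₂) = E°(cathode) − E°cell = +2.861 − (+2.861) = +0.000 V.

+0.000 V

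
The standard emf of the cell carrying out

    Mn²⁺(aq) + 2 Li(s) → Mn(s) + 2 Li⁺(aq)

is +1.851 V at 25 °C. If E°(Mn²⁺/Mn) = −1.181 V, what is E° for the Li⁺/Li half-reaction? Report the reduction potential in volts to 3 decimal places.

−3.032 V

In the reaction as written the Mn²⁺/Mn couple is reduced (cathode) and Li⁺/Li is oxidized (anode), so E°cell = E°(Mn²⁺/Mn) − E°(Li⁺/Li).
E°(Li⁺/Li) = E°(cathode) − E°cell = −1.181 − (+1.851) = −3.032 V.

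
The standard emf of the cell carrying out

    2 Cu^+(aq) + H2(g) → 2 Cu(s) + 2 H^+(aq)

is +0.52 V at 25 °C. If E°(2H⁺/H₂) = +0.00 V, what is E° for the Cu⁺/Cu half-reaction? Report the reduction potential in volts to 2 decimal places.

+0.52 V

In the reaction as written the Cu⁺/Cu couple is reduced (cathode) and 2H⁺/H₂ is oxidized (anode), so E°cell = E°(Cu⁺/Cu) − E°(2H⁺/H₂).
E°(Cu⁺/Cu) = E°cell + E°(anode) = +0.52 + (+0.00) = +0.52 V.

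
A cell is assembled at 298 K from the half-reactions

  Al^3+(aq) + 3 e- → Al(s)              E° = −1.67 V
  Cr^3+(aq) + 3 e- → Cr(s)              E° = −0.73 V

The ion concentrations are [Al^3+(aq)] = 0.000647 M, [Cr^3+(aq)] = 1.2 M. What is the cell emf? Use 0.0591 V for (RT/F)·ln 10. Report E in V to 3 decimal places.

+1.004 V

Cr³⁺/Cr is reduced (cathode, E° = −0.73 V) and Al³⁺/Al is oxidized (anode).
E°cell = E°cat − E°an = −0.73 − (−1.67) = +0.94 V; n = 3.
The balanced reaction is Cr^3+(aq) + Al(s) → Cr(s) + Al^3+(aq), so Q = [Al^3+(aq)] / [Cr^3+(aq)] = 0.000539 and log Q = −3.268.
Applying E = E° − (RT ln10/nF)·log Q gives +0.94 − (0.0591/3)(−3.268) = +1.004 V.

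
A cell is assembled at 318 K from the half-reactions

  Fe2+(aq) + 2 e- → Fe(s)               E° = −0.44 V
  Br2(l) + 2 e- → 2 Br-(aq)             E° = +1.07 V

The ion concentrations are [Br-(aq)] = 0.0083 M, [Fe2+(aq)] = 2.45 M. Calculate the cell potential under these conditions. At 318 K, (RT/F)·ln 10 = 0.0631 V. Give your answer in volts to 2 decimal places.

Since E°(Br₂/Br⁻) > E°(Fe²⁺/Fe), Br₂/Br⁻ serves as the cathode.
The standard potential is +1.07 − (−0.44) = +1.51 V and the balanced reaction transfers n = 2 electrons.
For the overall reaction Br2(l) + Fe(s) → 2 Br-(aq) + Fe2+(aq), Q = [Br-(aq)]^2·[Fe2+(aq)] = 0.000169, giving log Q = −3.773.
By the Nernst equation, E = +1.51 − (0.0631/2)·(−3.773) = +1.63 V.

+1.63 V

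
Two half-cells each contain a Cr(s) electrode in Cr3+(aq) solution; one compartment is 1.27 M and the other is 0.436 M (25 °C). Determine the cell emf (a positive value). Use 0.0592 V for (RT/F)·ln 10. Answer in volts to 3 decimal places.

For a concentration cell E°cell = 0, since both electrodes use the same couple.
The compartment with the higher Cr3+(aq) concentration (1.27 M) acts as the cathode; ions are reduced there and produced at the dilute (0.436 M) anode.
With n = 3, Ecell = −(0.0592/3)·log([dilute]/[conc]) = −(0.0592/3)·log(0.436/1.27) = +0.009 V.

0.009 V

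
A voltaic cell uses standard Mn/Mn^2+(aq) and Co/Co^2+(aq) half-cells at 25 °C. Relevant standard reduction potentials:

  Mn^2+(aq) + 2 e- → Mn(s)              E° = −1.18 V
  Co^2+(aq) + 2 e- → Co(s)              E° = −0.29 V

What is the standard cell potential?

+0.89 V

Of the two couples in this cell, the one with the more positive reduction potential is reduced at the cathode: here that is Co²⁺/Co (−0.29 V); Mn²⁺/Mn (−1.18 V) is the anode.
E°cell = E°(cathode) − E°(anode) = −0.29 − (−1.18) = +0.89 V.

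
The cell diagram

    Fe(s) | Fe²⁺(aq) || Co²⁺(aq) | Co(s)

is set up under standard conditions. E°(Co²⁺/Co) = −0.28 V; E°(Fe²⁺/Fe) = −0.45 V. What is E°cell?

+0.17 V

By convention the left-hand electrode in cell notation is the anode (oxidation) and the right-hand electrode is the cathode (reduction).
E°cell = E°(right) − E°(left) = −0.28 − (−0.45) = +0.17 V.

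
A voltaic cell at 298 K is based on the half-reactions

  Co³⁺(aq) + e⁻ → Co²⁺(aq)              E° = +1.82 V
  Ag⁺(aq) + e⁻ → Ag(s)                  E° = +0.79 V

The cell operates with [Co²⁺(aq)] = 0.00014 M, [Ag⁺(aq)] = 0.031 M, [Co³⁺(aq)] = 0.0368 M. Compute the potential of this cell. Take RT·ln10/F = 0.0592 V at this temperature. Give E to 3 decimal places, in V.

Since E°(Co³⁺/Co²⁺) > E°(Ag⁺/Ag), Co³⁺/Co²⁺ serves as the cathode.
E°cell = E°cat − E°an = +1.82 − (+0.79) = +1.03 V; n = 1.
For the overall reaction Co³⁺(aq) + Ag(s) → Co²⁺(aq) + Ag⁺(aq), Q = ([Co²⁺(aq)]·[Ag⁺(aq)]) / [Co³⁺(aq)] = 0.000118, giving log Q = −3.928.
By the Nernst equation, E = +1.03 − (0.0592/1)·(−3.928) = +1.263 V.

+1.263 V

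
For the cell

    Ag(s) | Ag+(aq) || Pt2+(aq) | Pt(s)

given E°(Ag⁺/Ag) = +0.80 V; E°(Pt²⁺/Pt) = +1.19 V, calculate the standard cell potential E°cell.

By convention the left-hand electrode in cell notation is the anode (oxidation) and the right-hand electrode is the cathode (reduction).
E°cell = E°(right) − E°(left) = +1.19 − (+0.80) = +0.39 V.

+0.39 V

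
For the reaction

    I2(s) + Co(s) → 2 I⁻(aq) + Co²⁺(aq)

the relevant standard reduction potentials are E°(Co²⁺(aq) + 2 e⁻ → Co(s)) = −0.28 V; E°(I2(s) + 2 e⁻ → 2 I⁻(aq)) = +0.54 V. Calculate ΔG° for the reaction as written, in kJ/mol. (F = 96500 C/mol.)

−158 kJ/mol

In the reaction as written I2(s) is reduced, so the I₂/I⁻ couple is the cathode and Co²⁺/Co is the anode.
E°cell = +0.54 − (−0.28) = +0.82 V; balancing electrons gives n = 2.
ΔG° = −nFE°cell = −(2)(96500)(+0.82) J/mol = −158 kJ/mol.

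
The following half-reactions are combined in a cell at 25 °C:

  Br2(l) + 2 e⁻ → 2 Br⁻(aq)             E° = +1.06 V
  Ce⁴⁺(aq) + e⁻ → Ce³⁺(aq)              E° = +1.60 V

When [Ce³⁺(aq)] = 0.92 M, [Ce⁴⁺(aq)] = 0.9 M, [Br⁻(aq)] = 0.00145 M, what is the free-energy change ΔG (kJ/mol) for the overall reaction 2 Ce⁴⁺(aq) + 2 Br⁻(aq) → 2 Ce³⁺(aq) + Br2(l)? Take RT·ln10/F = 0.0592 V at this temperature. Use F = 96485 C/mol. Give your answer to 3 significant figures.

With Ce⁴⁺/Ce³⁺ reduced at the cathode, E°cell = +1.60 − (+1.06) = +0.54 V and n = 2.
Q = [Ce³⁺(aq)]^2 / ([Ce⁴⁺(aq)]^2·[Br⁻(aq)]^2) = 4.97×10^5, so log Q = 5.696 and E = +0.54 − (0.0592/2)(5.696) = +0.3714 V.
ΔG = −nFE = −(2)(96485)(+0.3714) J/mol = −71.7 kJ/mol.

−71.7 kJ/mol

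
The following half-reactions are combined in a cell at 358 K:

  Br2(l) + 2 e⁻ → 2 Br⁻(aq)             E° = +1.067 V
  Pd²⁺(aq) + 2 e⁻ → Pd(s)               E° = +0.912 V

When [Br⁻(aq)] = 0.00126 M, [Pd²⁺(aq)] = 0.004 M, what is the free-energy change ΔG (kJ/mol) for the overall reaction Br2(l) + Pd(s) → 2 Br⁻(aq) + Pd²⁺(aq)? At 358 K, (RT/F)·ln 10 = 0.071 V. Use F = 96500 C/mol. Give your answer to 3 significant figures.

−86.1 kJ/mol

The standard cell potential is +1.067 − (+0.912) = +0.155 V, with n = 2 electrons in the balanced equation.
Here Q = [Br⁻(aq)]^2·[Pd²⁺(aq)] = 6.35×10^−9 (log Q = −8.197), giving E = +0.155 − (0.071/2)·(−8.197) = +0.4460 V.
ΔG = −nFE = −(2)(96500)(+0.4460) J/mol = −86.1 kJ/mol.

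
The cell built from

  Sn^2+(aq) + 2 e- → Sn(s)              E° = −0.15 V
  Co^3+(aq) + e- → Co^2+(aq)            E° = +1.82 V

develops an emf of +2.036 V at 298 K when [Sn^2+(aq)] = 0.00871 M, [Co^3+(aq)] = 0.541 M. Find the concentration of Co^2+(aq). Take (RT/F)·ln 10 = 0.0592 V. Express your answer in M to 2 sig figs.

0.44 M

With Co³⁺/Co²⁺ at the cathode and Sn²⁺/Sn at the anode, E°cell = +1.82 − (−0.15) = +1.97 V (n = 2).
Since E = E° − (0.0592/n)·log Q, log Q = n(E° − E)/0.0592 = −2.230.
For 2 Co^3+(aq) + Sn(s) → 2 Co^2+(aq) + Sn^2+(aq), the reaction quotient is Q = ([Co^2+(aq)]^2·[Sn^2+(aq)]) / [Co^3+(aq)]^2.
Substituting the known concentrations and solving, log [Co^2+(aq)] = −0.352 and [Co^2+(aq)] = 0.44 M.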